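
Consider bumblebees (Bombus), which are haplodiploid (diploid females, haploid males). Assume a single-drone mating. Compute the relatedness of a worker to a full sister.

0.75

Haplodiploid full sisters inherit their father's entire haploid genome identically (contributing 1/2) and on average half of their mother's contribution (1/2 · 1/2 = 1/4); r = 1/2 + 1/4 = 3/4.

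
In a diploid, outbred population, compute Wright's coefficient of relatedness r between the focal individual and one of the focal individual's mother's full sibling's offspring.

Each parent–offspring link contributes a factor of 1/2, and independent paths through distinct common ancestors add.
First cousins share one grandparent pair — two paths of length 4: r = 2·(1/2)^4 = 1/8.

0.125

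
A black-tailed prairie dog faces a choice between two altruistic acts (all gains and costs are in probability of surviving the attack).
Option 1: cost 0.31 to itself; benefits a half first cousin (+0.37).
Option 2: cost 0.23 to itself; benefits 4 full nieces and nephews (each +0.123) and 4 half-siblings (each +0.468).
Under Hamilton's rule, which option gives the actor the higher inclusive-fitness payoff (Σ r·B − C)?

Option 1: r to a half first cousin = 0.0625.
Option 1: Σ r·B − C = (1·0.0625·0.37) − 0.31 = -0.286875.
Option 2: r to a full niece or nephew = 0.25.
Option 2: r to a half-sibling = 0.25.
Option 2: Σ r·B − C = (4·0.25·0.123 + 4·0.25·0.468) − 0.23 = 0.361.
Option 2 has the higher net inclusive-fitness payoff.

Option 2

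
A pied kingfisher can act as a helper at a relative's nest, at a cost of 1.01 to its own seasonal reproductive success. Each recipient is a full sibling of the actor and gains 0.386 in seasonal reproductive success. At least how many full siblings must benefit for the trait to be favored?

r to a full sibling = 1/2 (full sibs share both parents — two paths of length 2: r = 2·(1/2)^2 = 1/2).
Hamilton's rule: n·r·B > C  ⇒  n > C/(r·B) = 1.01/(0.5·0.386) = 5.233.
The smallest integer exceeding 5.233 is 6.

6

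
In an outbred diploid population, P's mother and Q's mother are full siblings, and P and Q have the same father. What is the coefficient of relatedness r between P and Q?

Wright's path rule: contributions from independent ancestry routes add.
P and Q are related in two ways: first cousins through their mothers (r = 1/8) and half-sibs through their shared father (r = 1/4).
r = 1/8 + 1/4 = 3/8 = 0.375.

0.375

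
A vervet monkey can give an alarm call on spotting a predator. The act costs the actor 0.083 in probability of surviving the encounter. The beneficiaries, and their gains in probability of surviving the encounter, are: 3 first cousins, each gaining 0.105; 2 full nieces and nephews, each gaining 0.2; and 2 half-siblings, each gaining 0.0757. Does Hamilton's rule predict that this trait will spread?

Yes

Hamilton's rule: the trait is favored when the sum of r·B over every recipient exceeds the actor's cost C.
r to a first cousin = 0.125 (first cousins share one grandparent pair — two paths of length 4: r = 2·(1/2)^4 = 1/8).
r to a full niece or nephew = 0.25 (full aunt/uncle↔niece/nephew: two paths of length 3 through the shared grandparent pair: r = 2·(1/2)^3 = 1/4).
r to a half-sibling = 1/4 (half-sibs share one parent — one path of length 2: r = (1/2)^2 = 1/4).
Summing one r·B term per recipient: 3·0.125·0.105 + 2·0.25·0.2 + 2·0.25·0.0757 = 0.177225.
0.177225 > 0.083: the indirect benefit exceeds the cost.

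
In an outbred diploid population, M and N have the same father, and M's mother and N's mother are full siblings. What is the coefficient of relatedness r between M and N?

With two independent routes of shared ancestry, r is the sum of the two contributions.
M and N are related in two ways: half-sibs through their shared father (r = 1/4) and first cousins through their mothers (r = 1/8).
r = 1/4 + 1/8 = 0.375.

0.375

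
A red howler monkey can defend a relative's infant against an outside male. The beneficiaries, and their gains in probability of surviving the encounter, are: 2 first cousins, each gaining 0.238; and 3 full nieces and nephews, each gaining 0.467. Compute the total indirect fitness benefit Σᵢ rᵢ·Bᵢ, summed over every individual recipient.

0.40975

r to a first cousin = 0.125 (first cousins share one grandparent pair — two paths of length 4: r = 2·(1/2)^4 = 1/8).
r to a full niece or nephew = 1/4 (full aunt/uncle↔niece/nephew: two paths of length 3 through the shared grandparent pair: r = 2·(1/2)^3 = 1/4).
Summing one r·B term per recipient: 2·0.125·0.238 + 3·0.25·0.467 = 0.40975.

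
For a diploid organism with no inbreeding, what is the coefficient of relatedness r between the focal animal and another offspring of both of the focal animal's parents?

Each parent–offspring link contributes a factor of 1/2, and independent paths through distinct common ancestors add.
Full sibs share both parents — two paths of length 2: r = 2·(1/2)^2 = 1/2.

0.5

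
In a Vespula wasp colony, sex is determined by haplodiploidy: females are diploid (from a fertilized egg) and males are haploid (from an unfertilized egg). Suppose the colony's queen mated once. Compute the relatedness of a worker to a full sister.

0.75

Haplodiploid full sisters inherit their father's entire haploid genome identically (contributing 1/2) and on average half of their mother's contribution (1/2 · 1/2 = 1/4); r = 1/2 + 1/4 = 3/4.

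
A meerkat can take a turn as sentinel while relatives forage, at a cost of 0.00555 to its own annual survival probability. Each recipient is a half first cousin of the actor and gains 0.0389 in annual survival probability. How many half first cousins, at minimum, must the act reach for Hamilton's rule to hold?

r to a half first cousin = 0.0625 (half first cousins share one grandparent — one path of length 4: r = (1/2)^4 = 1/16).
Hamilton's rule: n·r·B > C  ⇒  n > C/(r·B) = 0.00555/(0.0625·0.0389) = 2.283.
The smallest integer exceeding 2.283 is 3.

3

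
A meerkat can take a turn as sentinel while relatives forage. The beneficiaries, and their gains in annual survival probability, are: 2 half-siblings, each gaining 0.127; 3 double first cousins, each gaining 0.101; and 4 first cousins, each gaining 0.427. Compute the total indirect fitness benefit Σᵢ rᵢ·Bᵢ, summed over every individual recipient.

r to a half-sibling = 1/4 (half-sibs share one parent — one path of length 2: r = (1/2)^2 = 1/4).
r to a double first cousin = 1/4 (double first cousins share both grandparent pairs — four paths of length 4: r = 4·(1/2)^4 = 1/4).
r to a first cousin = 1/8 (first cousins share one grandparent pair — two paths of length 4: r = 2·(1/2)^4 = 1/8).
Summing one r·B term per recipient: 2·0.25·0.127 + 3·0.25·0.101 + 4·0.125·0.427 = 0.35275.

0.35275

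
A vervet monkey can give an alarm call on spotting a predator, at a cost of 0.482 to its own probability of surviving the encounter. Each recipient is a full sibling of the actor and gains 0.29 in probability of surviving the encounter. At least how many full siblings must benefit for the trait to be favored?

4

r to a full sibling = 0.5 (full sibs share both parents — two paths of length 2: r = 2·(1/2)^2 = 1/2).
Hamilton's rule: n·r·B > C  ⇒  n > C/(r·B) = 0.482/(0.5·0.29) = 3.324.
The smallest integer exceeding 3.324 is 4.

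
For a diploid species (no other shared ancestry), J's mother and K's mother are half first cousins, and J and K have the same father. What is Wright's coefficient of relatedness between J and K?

Wright's path rule: contributions from independent ancestry routes add.
J and K are related in two ways: half second cousins through their mothers (r = 1/64) and half-sibs through their shared father (r = 1/4).
r = 1/64 + 1/4 = 17/64 = 0.265625.

0.265625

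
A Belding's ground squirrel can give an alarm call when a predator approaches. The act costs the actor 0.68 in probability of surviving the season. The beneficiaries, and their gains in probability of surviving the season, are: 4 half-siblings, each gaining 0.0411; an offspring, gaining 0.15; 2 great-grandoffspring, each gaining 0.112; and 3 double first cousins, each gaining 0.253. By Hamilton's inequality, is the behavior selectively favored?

Hamilton's rule: the trait is favored when the sum of r·B over every recipient exceeds the actor's cost C.
r to a half-sibling = 1/4 (half-sibs share one parent — one path of length 2: r = (1/2)^2 = 1/4).
r to an offspring = 1/2 (one parent–offspring link: r = (1/2)^1 = 1/2).
r to a great-grandoffspring = 1/8 (three parent–offspring links: r = (1/2)^3 = 1/8).
r to a double first cousin = 0.25 (double first cousins share both grandparent pairs — four paths of length 4: r = 4·(1/2)^4 = 1/4).
Summing one r·B term per recipient: 4·0.25·0.0411 + 1·0.5·0.15 + 2·0.125·0.112 + 3·0.25·0.253 = 0.33385.
0.33385 < 0.68: the indirect benefit is less than the cost.

No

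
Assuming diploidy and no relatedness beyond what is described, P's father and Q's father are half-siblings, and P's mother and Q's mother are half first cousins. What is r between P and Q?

With two independent routes of shared ancestry, r is the sum of the two contributions.
P and Q are related in two ways: half first cousins through their fathers (r = 1/16) and half second cousins through their mothers (r = 1/64).
r = 1/16 + 1/64 = 5/64 = 0.078125.

0.078125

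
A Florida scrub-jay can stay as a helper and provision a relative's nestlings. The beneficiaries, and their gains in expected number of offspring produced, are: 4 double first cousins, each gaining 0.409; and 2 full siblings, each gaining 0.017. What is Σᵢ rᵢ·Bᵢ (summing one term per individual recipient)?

r to a double first cousin = 0.25 (double first cousins share both grandparent pairs — four paths of length 4: r = 4·(1/2)^4 = 1/4).
r to a full sibling = 0.5 (full sibs share both parents — two paths of length 2: r = 2·(1/2)^2 = 1/2).
Summing one r·B term per recipient: 4·0.25·0.409 + 2·0.5·0.017 = 0.426.

0.426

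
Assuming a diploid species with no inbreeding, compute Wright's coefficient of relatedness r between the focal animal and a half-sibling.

Each parent–offspring link contributes a factor of 1/2, and independent paths through distinct common ancestors add.
Half-sibs share one parent — one path of length 2: r = (1/2)^2 = 1/4.

0.25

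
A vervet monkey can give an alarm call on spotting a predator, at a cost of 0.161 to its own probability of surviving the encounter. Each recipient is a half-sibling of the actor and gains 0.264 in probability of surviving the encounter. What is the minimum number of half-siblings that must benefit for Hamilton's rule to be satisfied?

3

r to a half-sibling = 1/4 (half-sibs share one parent — one path of length 2: r = (1/2)^2 = 1/4).
Hamilton's rule: n·r·B > C  ⇒  n > C/(r·B) = 0.161/(0.25·0.264) = 2.439.
The smallest integer exceeding 2.439 is 3.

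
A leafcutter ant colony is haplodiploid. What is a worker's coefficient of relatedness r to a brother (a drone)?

0.25

Her haploid brother carries none of their father's genes and a random half of their mother's genome; that half matches the maternal half of her own genome with probability 1/2: r = 1/2 · 1/2 = 1/4.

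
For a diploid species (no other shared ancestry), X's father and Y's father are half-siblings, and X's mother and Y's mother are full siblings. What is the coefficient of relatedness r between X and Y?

Wright's path rule: contributions from independent ancestry routes add.
X and Y are related in two ways: half first cousins through their fathers (r = 1/16) and first cousins through their mothers (r = 1/8).
r = 1/16 + 1/8 = 0.1875.

0.1875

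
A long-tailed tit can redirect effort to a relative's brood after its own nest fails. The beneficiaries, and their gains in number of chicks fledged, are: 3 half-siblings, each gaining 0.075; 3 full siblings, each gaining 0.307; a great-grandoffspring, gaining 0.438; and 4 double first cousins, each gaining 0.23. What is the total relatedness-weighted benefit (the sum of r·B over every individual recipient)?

r to a half-sibling = 0.25 (half-sibs share one parent — one path of length 2: r = (1/2)^2 = 1/4).
r to a full sibling = 1/2 (full sibs share both parents — two paths of length 2: r = 2·(1/2)^2 = 1/2).
r to a great-grandoffspring = 0.125 (three parent–offspring links: r = (1/2)^3 = 1/8).
r to a double first cousin = 0.25 (double first cousins share both grandparent pairs — four paths of length 4: r = 4·(1/2)^4 = 1/4).
Summing one r·B term per recipient: 3·0.25·0.075 + 3·0.5·0.307 + 1·0.125·0.438 + 4·0.25·0.23 = 0.8015.

0.8015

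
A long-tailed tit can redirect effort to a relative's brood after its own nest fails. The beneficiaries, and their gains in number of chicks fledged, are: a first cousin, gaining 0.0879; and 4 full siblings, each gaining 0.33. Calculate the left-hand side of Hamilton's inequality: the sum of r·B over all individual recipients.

0.6709875

r to a first cousin = 0.125 (first cousins share one grandparent pair — two paths of length 4: r = 2·(1/2)^4 = 1/8).
r to a full sibling = 1/2 (full sibs share both parents — two paths of length 2: r = 2·(1/2)^2 = 1/2).
Summing one r·B term per recipient: 1·0.125·0.0879 + 4·0.5·0.33 = 0.6709875.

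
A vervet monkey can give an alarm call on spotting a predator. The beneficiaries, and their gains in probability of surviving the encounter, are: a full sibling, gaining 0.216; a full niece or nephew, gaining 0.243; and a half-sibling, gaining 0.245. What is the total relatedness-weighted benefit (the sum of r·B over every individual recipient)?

0.23

r to a full sibling = 0.5 (full sibs share both parents — two paths of length 2: r = 2·(1/2)^2 = 1/2).
r to a full niece or nephew = 0.25 (full aunt/uncle↔niece/nephew: two paths of length 3 through the shared grandparent pair: r = 2·(1/2)^3 = 1/4).
r to a half-sibling = 0.25 (half-sibs share one parent — one path of length 2: r = (1/2)^2 = 1/4).
Summing one r·B term per recipient: 1·0.5·0.216 + 1·0.25·0.243 + 1·0.25·0.245 = 0.23.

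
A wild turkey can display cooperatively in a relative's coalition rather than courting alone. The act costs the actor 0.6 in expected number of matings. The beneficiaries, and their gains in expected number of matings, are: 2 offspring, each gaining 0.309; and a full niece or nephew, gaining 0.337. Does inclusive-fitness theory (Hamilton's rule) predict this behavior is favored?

Hamilton's rule: the trait is favored when the sum of r·B over every recipient exceeds the actor's cost C.
r to an offspring = 0.5 (one parent–offspring link: r = (1/2)^1 = 1/2).
r to a full niece or nephew = 0.25 (full aunt/uncle↔niece/nephew: two paths of length 3 through the shared grandparent pair: r = 2·(1/2)^3 = 1/4).
Summing one r·B term per recipient: 2·0.5·0.309 + 1·0.25·0.337 = 0.39325.
0.39325 < 0.6: the indirect benefit is less than the cost.

No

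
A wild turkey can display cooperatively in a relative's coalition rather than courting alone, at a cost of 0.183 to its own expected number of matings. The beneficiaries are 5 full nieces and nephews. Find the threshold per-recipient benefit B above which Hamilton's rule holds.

0.1464

r to a full niece or nephew = 1/4 (full aunt/uncle↔niece/nephew: two paths of length 3 through the shared grandparent pair: r = 2·(1/2)^3 = 1/4).
Hamilton's rule with n recipients of equal r: n·r·B > C, so B > C/(n·r) = 0.183/(5·0.25) = 0.1464.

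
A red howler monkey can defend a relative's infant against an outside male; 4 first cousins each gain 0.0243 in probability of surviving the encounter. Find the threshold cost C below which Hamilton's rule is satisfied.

0.01215

r to a first cousin = 1/8 (first cousins share one grandparent pair — two paths of length 4: r = 2·(1/2)^4 = 1/8).
Hamilton's rule: n·r·B > C, so the trait is favored while C < n·r·B = 4·0.125·0.0243 = 0.01215.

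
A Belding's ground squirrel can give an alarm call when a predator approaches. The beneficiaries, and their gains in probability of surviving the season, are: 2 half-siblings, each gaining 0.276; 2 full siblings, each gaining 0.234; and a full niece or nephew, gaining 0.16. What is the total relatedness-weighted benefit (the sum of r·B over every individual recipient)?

r to a half-sibling = 1/4 (half-sibs share one parent — one path of length 2: r = (1/2)^2 = 1/4).
r to a full sibling = 1/2 (full sibs share both parents — two paths of length 2: r = 2·(1/2)^2 = 1/2).
r to a full niece or nephew = 0.25 (full aunt/uncle↔niece/nephew: two paths of length 3 through the shared grandparent pair: r = 2·(1/2)^3 = 1/4).
Summing one r·B term per recipient: 2·0.25·0.276 + 2·0.5·0.234 + 1·0.25·0.16 = 0.412.

0.412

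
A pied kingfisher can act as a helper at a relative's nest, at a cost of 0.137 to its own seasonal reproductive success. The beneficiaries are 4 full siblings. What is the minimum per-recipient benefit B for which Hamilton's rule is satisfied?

0.0685

r to a full sibling = 1/2 (full sibs share both parents — two paths of length 2: r = 2·(1/2)^2 = 1/2).
Hamilton's rule with n recipients of equal r: n·r·B > C, so B > C/(n·r) = 0.137/(4·0.5) = 0.0685.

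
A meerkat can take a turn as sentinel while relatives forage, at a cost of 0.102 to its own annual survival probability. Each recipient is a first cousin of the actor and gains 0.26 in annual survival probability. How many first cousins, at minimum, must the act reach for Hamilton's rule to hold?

4

r to a first cousin = 0.125 (first cousins share one grandparent pair — two paths of length 4: r = 2·(1/2)^4 = 1/8).
Hamilton's rule: n·r·B > C  ⇒  n > C/(r·B) = 0.102/(0.125·0.26) = 3.138.
The smallest integer exceeding 3.138 is 4.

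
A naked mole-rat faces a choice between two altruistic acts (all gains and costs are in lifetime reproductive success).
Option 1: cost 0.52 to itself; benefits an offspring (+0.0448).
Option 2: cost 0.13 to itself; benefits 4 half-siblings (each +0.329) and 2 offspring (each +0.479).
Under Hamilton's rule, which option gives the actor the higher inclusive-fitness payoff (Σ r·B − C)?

Option 2

Option 1: r to an offspring = 0.5.
Option 1: Σ r·B − C = (1·0.5·0.0448) − 0.52 = -0.4976.
Option 2: r to a half-sibling = 0.25.
Option 2: r to an offspring = 0.5.
Option 2: Σ r·B − C = (4·0.25·0.329 + 2·0.5·0.479) − 0.13 = 0.678.
Option 2 has the higher net inclusive-fitness payoff.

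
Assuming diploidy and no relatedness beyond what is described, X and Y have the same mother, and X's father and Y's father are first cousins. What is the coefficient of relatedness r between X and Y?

Wright's path rule: contributions from independent ancestry routes add.
X and Y are related in two ways: half-sibs through their shared mother (r = 1/4) and second cousins through their fathers (r = 1/32).
r = 1/4 + 1/32 = 9/32 = 0.28125.

0.28125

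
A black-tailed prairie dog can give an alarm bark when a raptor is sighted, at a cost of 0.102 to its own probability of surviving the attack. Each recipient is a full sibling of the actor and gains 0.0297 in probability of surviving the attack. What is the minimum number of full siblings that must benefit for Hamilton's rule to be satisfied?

7

r to a full sibling = 1/2 (full sibs share both parents — two paths of length 2: r = 2·(1/2)^2 = 1/2).
Hamilton's rule: n·r·B > C  ⇒  n > C/(r·B) = 0.102/(0.5·0.0297) = 6.869.
The smallest integer exceeding 6.869 is 7.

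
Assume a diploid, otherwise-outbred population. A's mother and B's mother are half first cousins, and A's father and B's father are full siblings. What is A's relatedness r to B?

0.140625

Relatedness sums over independent paths through distinct common ancestors.
A and B are related in two ways: half second cousins through their mothers (r = 1/64) and first cousins through their fathers (r = 1/8).
r = 1/64 + 1/8 = 0.140625.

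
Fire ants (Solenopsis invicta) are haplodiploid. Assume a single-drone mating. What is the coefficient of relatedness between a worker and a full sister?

Haplodiploid full sisters inherit their father's entire haploid genome identically (contributing 1/2) and on average half of their mother's contribution (1/2 · 1/2 = 1/4); r = 1/2 + 1/4 = 3/4.

0.75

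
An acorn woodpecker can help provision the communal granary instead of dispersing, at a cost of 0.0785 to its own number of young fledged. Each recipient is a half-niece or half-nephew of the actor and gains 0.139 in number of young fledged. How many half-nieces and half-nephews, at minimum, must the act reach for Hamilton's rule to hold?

r to a half-niece or half-nephew = 1/8 (half-aunt/uncle↔niece/nephew: one path of length 3: r = (1/2)^3 = 1/8).
Hamilton's rule: n·r·B > C  ⇒  n > C/(r·B) = 0.0785/(0.125·0.139) = 4.518.
The smallest integer exceeding 4.518 is 5.

5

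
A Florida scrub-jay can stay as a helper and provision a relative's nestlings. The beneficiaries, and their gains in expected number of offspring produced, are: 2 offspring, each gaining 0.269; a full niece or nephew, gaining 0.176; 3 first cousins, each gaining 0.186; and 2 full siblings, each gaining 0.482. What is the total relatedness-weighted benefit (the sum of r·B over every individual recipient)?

0.86475

r to an offspring = 0.5 (one parent–offspring link: r = (1/2)^1 = 1/2).
r to a full niece or nephew = 0.25 (full aunt/uncle↔niece/nephew: two paths of length 3 through the shared grandparent pair: r = 2·(1/2)^3 = 1/4).
r to a first cousin = 1/8 (first cousins share one grandparent pair — two paths of length 4: r = 2·(1/2)^4 = 1/8).
r to a full sibling = 0.5 (full sibs share both parents — two paths of length 2: r = 2·(1/2)^2 = 1/2).
Summing one r·B term per recipient: 2·0.5·0.269 + 1·0.25·0.176 + 3·0.125·0.186 + 2·0.5·0.482 = 0.86475.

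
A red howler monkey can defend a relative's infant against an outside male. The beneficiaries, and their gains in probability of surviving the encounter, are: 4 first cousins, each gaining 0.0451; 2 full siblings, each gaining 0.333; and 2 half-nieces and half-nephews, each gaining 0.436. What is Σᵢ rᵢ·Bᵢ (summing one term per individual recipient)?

r to a first cousin = 0.125 (first cousins share one grandparent pair — two paths of length 4: r = 2·(1/2)^4 = 1/8).
r to a full sibling = 0.5 (full sibs share both parents — two paths of length 2: r = 2·(1/2)^2 = 1/2).
r to a half-niece or half-nephew = 0.125 (half-aunt/uncle↔niece/nephew: one path of length 3: r = (1/2)^3 = 1/8).
Summing one r·B term per recipient: 4·0.125·0.0451 + 2·0.5·0.333 + 2·0.125·0.436 = 0.46455.

0.46455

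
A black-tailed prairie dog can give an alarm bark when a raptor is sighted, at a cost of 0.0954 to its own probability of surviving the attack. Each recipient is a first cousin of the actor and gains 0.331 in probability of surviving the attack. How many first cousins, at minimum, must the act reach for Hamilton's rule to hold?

r to a first cousin = 0.125 (first cousins share one grandparent pair — two paths of length 4: r = 2·(1/2)^4 = 1/8).
Hamilton's rule: n·r·B > C  ⇒  n > C/(r·B) = 0.0954/(0.125·0.331) = 2.306.
The smallest integer exceeding 2.306 is 3.

3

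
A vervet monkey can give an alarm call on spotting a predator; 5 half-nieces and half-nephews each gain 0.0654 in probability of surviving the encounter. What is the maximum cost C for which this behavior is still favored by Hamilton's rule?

0.040875

r to a half-niece or half-nephew = 1/8 (half-aunt/uncle↔niece/nephew: one path of length 3: r = (1/2)^3 = 1/8).
Hamilton's rule: n·r·B > C, so the trait is favored while C < n·r·B = 5·0.125·0.0654 = 0.040875.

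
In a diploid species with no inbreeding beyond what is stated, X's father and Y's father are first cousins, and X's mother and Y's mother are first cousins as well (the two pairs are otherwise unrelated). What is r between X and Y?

With two independent routes of shared ancestry, r is the sum of the two contributions.
X and Y are related in two ways: second cousins through their fathers (r = 1/32) and second cousins through their mothers (r = 1/32).
r = 1/32 + 1/32 = 0.0625.

0.0625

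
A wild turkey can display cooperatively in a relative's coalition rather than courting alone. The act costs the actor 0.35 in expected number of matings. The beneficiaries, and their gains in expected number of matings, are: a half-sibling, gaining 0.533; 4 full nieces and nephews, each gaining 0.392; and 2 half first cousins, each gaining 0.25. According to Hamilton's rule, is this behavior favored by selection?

Hamilton's rule: the trait is favored when the sum of r·B over every recipient exceeds the actor's cost C.
r to a half-sibling = 1/4 (half-sibs share one parent — one path of length 2: r = (1/2)^2 = 1/4).
r to a full niece or nephew = 0.25 (full aunt/uncle↔niece/nephew: two paths of length 3 through the shared grandparent pair: r = 2·(1/2)^3 = 1/4).
r to a half first cousin = 1/16 (half first cousins share one grandparent — one path of length 4: r = (1/2)^4 = 1/16).
Summing one r·B term per recipient: 1·0.25·0.533 + 4·0.25·0.392 + 2·0.0625·0.25 = 0.5565.
0.5565 > 0.35: the indirect benefit exceeds the cost.

Yes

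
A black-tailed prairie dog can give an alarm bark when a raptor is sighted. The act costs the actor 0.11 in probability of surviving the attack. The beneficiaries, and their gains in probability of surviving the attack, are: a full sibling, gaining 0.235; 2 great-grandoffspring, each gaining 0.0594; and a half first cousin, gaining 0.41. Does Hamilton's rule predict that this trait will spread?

Hamilton's rule: the trait is favored when the sum of r·B over every recipient exceeds the actor's cost C.
r to a full sibling = 1/2 (full sibs share both parents — two paths of length 2: r = 2·(1/2)^2 = 1/2).
r to a great-grandoffspring = 1/8 (three parent–offspring links: r = (1/2)^3 = 1/8).
r to a half first cousin = 0.0625 (half first cousins share one grandparent — one path of length 4: r = (1/2)^4 = 1/16).
Summing one r·B term per recipient: 1·0.5·0.235 + 2·0.125·0.0594 + 1·0.0625·0.41 = 0.157975.
0.157975 > 0.11: the indirect benefit exceeds the cost.

Yes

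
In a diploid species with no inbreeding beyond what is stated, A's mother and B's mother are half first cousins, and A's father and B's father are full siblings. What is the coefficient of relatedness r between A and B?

Independent pedigree routes through distinct common ancestors add.
A and B are related in two ways: half second cousins through their mothers (r = 1/64) and first cousins through their fathers (r = 1/8).
r = 1/64 + 1/8 = 0.140625.

0.140625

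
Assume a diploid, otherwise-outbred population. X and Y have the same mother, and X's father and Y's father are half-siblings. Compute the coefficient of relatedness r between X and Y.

0.3125

Wright's path rule: contributions from independent ancestry routes add.
X and Y are related in two ways: half-sibs through their shared mother (r = 1/4) and half first cousins through their fathers (r = 1/16).
r = 1/4 + 1/16 = 5/16 = 0.3125.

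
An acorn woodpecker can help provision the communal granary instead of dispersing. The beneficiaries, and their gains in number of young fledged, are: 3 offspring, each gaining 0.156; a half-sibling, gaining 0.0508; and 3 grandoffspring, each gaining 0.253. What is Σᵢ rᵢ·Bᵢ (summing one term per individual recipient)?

r to an offspring = 1/2 (one parent–offspring link: r = (1/2)^1 = 1/2).
r to a half-sibling = 0.25 (half-sibs share one parent — one path of length 2: r = (1/2)^2 = 1/4).
r to a grandoffspring = 0.25 (two parent–offspring links: r = (1/2)^2 = 1/4).
Summing one r·B term per recipient: 3·0.5·0.156 + 1·0.25·0.0508 + 3·0.25·0.253 = 0.43645.

0.43645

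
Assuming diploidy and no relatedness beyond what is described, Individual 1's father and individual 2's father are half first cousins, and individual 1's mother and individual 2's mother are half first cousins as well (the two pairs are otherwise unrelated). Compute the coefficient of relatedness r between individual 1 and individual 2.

With two independent routes of shared ancestry, r is the sum of the two contributions.
Individual 1 and individual 2 are related in two ways: half second cousins through their fathers (r = 1/64) and half second cousins through their mothers (r = 1/64).
r = 1/64 + 1/64 = 0.03125.

0.03125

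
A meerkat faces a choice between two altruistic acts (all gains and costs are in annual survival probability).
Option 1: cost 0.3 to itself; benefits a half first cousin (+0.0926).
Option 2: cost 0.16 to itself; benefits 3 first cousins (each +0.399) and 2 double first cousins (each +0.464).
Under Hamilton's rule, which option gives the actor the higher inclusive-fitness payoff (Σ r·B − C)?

Option 2

Option 1: r to a half first cousin = 0.0625.
Option 1: Σ r·B − C = (1·0.0625·0.0926) − 0.3 = -0.2942125.
Option 2: r to a first cousin = 0.125.
Option 2: r to a double first cousin = 0.25.
Option 2: Σ r·B − C = (3·0.125·0.399 + 2·0.25·0.464) − 0.16 = 0.221625.
Option 2 has the higher net inclusive-fitness payoff.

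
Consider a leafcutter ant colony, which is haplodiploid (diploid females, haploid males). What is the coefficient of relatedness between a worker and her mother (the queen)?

0.5

One meiotic link between diploid queen and diploid daughter: r = 1/2.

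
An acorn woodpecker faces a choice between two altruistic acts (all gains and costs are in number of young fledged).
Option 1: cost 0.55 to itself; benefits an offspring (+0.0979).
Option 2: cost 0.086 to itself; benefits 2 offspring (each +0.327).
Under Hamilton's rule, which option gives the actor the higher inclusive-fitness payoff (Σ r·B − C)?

Option 2

Option 1: r to an offspring = 0.5.
Option 1: Σ r·B − C = (1·0.5·0.0979) − 0.55 = -0.50105.
Option 2: r to an offspring = 0.5.
Option 2: Σ r·B − C = (2·0.5·0.327) − 0.086 = 0.241.
Option 2 has the higher net inclusive-fitness payoff.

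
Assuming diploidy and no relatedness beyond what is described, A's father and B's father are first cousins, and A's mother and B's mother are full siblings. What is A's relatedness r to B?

Wright's path rule: contributions from independent ancestry routes add.
A and B are related in two ways: second cousins through their fathers (r = 1/32) and first cousins through their mothers (r = 1/8).
r = 1/32 + 1/8 = 0.15625.

0.15625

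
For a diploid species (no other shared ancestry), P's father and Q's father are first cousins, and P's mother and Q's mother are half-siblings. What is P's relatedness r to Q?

0.09375

With two independent routes of shared ancestry, r is the sum of the two contributions.
P and Q are related in two ways: second cousins through their fathers (r = 1/32) and half first cousins through their mothers (r = 1/16).
r = 1/32 + 1/16 = 3/32 = 0.09375.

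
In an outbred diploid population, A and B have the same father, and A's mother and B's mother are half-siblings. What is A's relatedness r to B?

0.3125

Wright's path rule: contributions from independent ancestry routes add.
A and B are related in two ways: half-sibs through their shared father (r = 1/4) and half first cousins through their mothers (r = 1/16).
r = 1/4 + 1/16 = 5/16 = 0.3125.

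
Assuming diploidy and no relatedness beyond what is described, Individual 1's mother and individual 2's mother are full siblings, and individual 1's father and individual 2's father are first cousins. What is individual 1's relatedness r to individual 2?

With two independent routes of shared ancestry, r is the sum of the two contributions.
Individual 1 and individual 2 are related in two ways: first cousins through their mothers (r = 1/8) and second cousins through their fathers (r = 1/32).
r = 1/8 + 1/32 = 5/32 = 0.15625.

0.15625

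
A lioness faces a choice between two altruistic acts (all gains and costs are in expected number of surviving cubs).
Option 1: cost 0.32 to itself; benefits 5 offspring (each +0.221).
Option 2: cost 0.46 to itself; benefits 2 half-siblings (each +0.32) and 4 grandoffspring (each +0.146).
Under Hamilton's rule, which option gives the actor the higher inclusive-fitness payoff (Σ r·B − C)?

Option 1

Option 1: r to an offspring = 0.5.
Option 1: Σ r·B − C = (5·0.5·0.221) − 0.32 = 0.2325.
Option 2: r to a half-sibling = 0.25.
Option 2: r to a grandoffspring = 0.25.
Option 2: Σ r·B − C = (2·0.25·0.32 + 4·0.25·0.146) − 0.46 = -0.154.
Option 1 has the higher net inclusive-fitness payoff.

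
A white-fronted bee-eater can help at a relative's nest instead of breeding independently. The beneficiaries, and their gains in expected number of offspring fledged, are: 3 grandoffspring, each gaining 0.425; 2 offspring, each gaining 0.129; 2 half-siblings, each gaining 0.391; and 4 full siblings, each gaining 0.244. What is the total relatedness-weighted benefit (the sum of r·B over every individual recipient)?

r to a grandoffspring = 1/4 (two parent–offspring links: r = (1/2)^2 = 1/4).
r to an offspring = 0.5 (one parent–offspring link: r = (1/2)^1 = 1/2).
r to a half-sibling = 0.25 (half-sibs share one parent — one path of length 2: r = (1/2)^2 = 1/4).
r to a full sibling = 0.5 (full sibs share both parents — two paths of length 2: r = 2·(1/2)^2 = 1/2).
Summing one r·B term per recipient: 3·0.25·0.425 + 2·0.5·0.129 + 2·0.25·0.391 + 4·0.5·0.244 = 1.13125.

1.13125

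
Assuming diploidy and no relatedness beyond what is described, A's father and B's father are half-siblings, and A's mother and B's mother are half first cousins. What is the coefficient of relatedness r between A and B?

0.078125

Wright's path rule: contributions from independent ancestry routes add.
A and B are related in two ways: half first cousins through their fathers (r = 1/16) and half second cousins through their mothers (r = 1/64).
r = 1/16 + 1/64 = 0.078125.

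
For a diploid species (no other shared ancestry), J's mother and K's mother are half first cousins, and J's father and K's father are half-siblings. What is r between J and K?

0.078125

Relatedness sums over independent paths through distinct common ancestors.
J and K are related in two ways: half second cousins through their mothers (r = 1/64) and half first cousins through their fathers (r = 1/16).
r = 1/64 + 1/16 = 5/64 = 0.078125.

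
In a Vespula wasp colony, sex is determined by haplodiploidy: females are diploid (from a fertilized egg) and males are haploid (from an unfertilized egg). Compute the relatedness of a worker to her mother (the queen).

One meiotic link between diploid queen and diploid daughter: r = 1/2.

0.5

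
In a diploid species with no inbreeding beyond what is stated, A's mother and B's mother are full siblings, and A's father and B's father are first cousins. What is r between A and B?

0.15625

Relatedness sums over independent paths through distinct common ancestors.
A and B are related in two ways: first cousins through their mothers (r = 1/8) and second cousins through their fathers (r = 1/32).
r = 1/8 + 1/32 = 5/32 = 0.15625.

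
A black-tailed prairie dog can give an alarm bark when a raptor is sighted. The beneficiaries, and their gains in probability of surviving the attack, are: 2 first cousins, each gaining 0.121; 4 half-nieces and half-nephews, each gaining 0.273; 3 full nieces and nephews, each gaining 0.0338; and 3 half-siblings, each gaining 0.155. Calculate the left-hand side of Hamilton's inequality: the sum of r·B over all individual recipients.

r to a first cousin = 1/8 (first cousins share one grandparent pair — two paths of length 4: r = 2·(1/2)^4 = 1/8).
r to a half-niece or half-nephew = 1/8 (half-aunt/uncle↔niece/nephew: one path of length 3: r = (1/2)^3 = 1/8).
r to a full niece or nephew = 1/4 (full aunt/uncle↔niece/nephew: two paths of length 3 through the shared grandparent pair: r = 2·(1/2)^3 = 1/4).
r to a half-sibling = 0.25 (half-sibs share one parent — one path of length 2: r = (1/2)^2 = 1/4).
Summing one r·B term per recipient: 2·0.125·0.121 + 4·0.125·0.273 + 3·0.25·0.0338 + 3·0.25·0.155 = 0.30835.

0.30835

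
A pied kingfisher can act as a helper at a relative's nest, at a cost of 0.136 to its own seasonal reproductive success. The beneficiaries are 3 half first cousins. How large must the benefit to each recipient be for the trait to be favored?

0.7253

r to a half first cousin = 0.0625 (half first cousins share one grandparent — one path of length 4: r = (1/2)^4 = 1/16).
Hamilton's rule with n recipients of equal r: n·r·B > C, so B > C/(n·r) = 0.136/(3·0.0625) = 0.7253.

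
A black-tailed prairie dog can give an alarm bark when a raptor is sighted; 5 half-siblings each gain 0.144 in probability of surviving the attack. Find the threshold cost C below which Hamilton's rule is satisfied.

r to a half-sibling = 0.25 (half-sibs share one parent — one path of length 2: r = (1/2)^2 = 1/4).
Hamilton's rule: n·r·B > C, so the trait is favored while C < n·r·B = 5·0.25·0.144 = 0.18.

0.18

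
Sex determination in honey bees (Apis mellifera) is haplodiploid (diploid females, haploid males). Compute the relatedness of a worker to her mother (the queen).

0.5

One meiotic link between diploid queen and diploid daughter: r = 1/2.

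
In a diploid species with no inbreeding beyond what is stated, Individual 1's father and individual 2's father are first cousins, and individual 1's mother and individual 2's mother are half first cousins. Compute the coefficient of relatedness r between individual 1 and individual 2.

0.046875

With two independent routes of shared ancestry, r is the sum of the two contributions.
Individual 1 and individual 2 are related in two ways: second cousins through their fathers (r = 1/32) and half second cousins through their mothers (r = 1/64).
r = 1/32 + 1/64 = 3/64 = 0.046875.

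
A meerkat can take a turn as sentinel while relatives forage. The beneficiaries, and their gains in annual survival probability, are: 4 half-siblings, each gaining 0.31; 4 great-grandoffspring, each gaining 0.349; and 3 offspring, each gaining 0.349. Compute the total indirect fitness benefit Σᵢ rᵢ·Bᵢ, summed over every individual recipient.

r to a half-sibling = 0.25 (half-sibs share one parent — one path of length 2: r = (1/2)^2 = 1/4).
r to a great-grandoffspring = 1/8 (three parent–offspring links: r = (1/2)^3 = 1/8).
r to an offspring = 1/2 (one parent–offspring link: r = (1/2)^1 = 1/2).
Summing one r·B term per recipient: 4·0.25·0.31 + 4·0.125·0.349 + 3·0.5·0.349 = 1.008.

1.008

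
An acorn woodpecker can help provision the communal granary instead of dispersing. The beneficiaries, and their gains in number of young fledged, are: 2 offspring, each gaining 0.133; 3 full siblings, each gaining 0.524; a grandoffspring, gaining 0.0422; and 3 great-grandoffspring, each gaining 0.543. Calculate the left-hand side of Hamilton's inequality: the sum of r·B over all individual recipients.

1.133175

r to an offspring = 0.5 (one parent–offspring link: r = (1/2)^1 = 1/2).
r to a full sibling = 0.5 (full sibs share both parents — two paths of length 2: r = 2·(1/2)^2 = 1/2).
r to a grandoffspring = 0.25 (two parent–offspring links: r = (1/2)^2 = 1/4).
r to a great-grandoffspring = 1/8 (three parent–offspring links: r = (1/2)^3 = 1/8).
Summing one r·B term per recipient: 2·0.5·0.133 + 3·0.5·0.524 + 1·0.25·0.0422 + 3·0.125·0.543 = 1.133175.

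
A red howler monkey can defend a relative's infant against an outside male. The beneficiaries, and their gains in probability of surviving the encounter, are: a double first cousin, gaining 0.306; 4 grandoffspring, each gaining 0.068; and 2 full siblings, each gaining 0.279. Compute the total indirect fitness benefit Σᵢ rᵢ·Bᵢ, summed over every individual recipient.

0.4235

r to a double first cousin = 1/4 (double first cousins share both grandparent pairs — four paths of length 4: r = 4·(1/2)^4 = 1/4).
r to a grandoffspring = 0.25 (two parent–offspring links: r = (1/2)^2 = 1/4).
r to a full sibling = 1/2 (full sibs share both parents — two paths of length 2: r = 2·(1/2)^2 = 1/2).
Summing one r·B term per recipient: 1·0.25·0.306 + 4·0.25·0.068 + 2·0.5·0.279 = 0.4235.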